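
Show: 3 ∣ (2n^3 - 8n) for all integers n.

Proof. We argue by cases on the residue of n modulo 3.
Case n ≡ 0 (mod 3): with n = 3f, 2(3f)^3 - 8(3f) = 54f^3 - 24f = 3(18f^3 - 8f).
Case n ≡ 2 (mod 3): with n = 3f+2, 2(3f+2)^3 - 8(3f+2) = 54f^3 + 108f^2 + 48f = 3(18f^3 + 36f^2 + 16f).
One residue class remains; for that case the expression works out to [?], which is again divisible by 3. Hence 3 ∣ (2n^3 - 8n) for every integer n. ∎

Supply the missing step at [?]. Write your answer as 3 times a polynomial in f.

3(18f^3 + 18f^2 - 2f - 2)

Only n ≡ 1 (mod 3) is unaccounted for. Put n = 3f+1:
2(3f+1)^3 - 8(3f+1) expands to 54f^3 + 54f^2 - 6f - 6,
and factoring out 3 leaves 3(18f^3 + 18f^2 - 2f - 2).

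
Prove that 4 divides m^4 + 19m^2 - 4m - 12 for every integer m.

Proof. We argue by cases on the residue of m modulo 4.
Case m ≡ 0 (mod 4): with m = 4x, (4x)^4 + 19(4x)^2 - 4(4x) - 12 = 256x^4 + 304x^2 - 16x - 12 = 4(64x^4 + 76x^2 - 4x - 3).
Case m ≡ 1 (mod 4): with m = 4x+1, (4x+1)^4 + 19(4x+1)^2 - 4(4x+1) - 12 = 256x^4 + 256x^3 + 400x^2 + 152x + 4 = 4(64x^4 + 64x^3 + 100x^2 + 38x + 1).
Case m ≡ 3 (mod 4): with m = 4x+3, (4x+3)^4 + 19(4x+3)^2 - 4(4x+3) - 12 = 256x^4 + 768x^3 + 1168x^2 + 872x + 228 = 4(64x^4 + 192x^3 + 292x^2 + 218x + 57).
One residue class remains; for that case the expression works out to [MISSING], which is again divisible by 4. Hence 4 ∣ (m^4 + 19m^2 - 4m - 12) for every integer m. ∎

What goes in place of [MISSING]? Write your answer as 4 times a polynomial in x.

The residues treated are {0, 1, 3}, so the missing case is m ≡ 2 (mod 4); write m = 4x+2.
Then (4x+2)^4 + 19(4x+2)^2 - 4(4x+2) - 12 = 256x^4 + 512x^3 + 688x^2 + 416x + 72 = 4(64x^4 + 128x^3 + 172x^2 + 104x + 18).

4(64x^4 + 128x^3 + 172x^2 + 104x + 18)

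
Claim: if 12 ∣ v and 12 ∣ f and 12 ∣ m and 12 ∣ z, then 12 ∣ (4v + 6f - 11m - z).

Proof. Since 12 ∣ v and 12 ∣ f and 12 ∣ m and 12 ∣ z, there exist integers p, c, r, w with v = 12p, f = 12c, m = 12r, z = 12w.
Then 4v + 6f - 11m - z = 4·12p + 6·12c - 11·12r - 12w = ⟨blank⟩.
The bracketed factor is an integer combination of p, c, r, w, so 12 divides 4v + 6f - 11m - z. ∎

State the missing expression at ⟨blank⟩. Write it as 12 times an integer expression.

12(6c + 4p - 11r - w)

Each term has a factor of 12: 4·12p + 6·12c - 11·12r - 12w = 12·(6c + 4p - 11r - w).
Since 6c + 4p - 11r - w is an integer, 12 ∣ (4v + 6f - 11m - z).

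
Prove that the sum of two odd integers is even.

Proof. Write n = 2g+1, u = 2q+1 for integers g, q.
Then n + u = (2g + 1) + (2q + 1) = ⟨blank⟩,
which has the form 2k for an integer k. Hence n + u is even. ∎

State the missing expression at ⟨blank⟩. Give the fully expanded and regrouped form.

Expanding: (2g + 1) + (2q + 1) = 2g + 2q + 2.
Every term is even; pulling out the factor of 2 gives 2(g + q + 1).

2(g + q + 1)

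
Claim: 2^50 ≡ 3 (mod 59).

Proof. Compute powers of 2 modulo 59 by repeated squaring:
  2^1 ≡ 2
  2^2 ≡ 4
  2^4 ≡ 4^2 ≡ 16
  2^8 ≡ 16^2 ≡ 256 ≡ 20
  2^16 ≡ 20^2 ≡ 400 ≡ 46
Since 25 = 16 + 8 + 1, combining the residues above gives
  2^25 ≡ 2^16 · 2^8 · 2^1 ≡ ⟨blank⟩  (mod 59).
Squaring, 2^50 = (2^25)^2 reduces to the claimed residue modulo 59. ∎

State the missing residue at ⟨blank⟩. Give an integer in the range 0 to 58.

Multiply the listed residues: 46 · 20 · 2 = 920 → 1840.
Reducing modulo 59: 1840 = 31·59 + 11, so 2^25 ≡ 11.

11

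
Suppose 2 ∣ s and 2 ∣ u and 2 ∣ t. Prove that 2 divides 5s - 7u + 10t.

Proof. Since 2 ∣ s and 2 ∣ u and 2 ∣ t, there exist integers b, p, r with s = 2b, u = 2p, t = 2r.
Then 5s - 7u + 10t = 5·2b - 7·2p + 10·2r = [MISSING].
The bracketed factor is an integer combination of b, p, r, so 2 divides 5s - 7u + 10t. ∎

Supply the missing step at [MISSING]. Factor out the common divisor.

Pull the common 2 out of every term: 5·2b - 7·2p + 10·2r = 2(5b - 7p + 10r).
5b - 7p + 10r is an integer, which exhibits the divisibility.

2(5b - 7p + 10r)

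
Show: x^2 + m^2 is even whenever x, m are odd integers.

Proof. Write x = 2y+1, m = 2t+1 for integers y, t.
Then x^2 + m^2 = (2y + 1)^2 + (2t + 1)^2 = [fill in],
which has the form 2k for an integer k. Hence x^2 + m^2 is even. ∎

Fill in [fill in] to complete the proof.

(2y + 1)^2 + (2t + 1)^2 = 4t^2 + 4t + 4y^2 + 4y + 2
= 2(2t^2 + 2t + 2y^2 + 2y + 1).
Since 2t^2 + 2t + 2y^2 + 2y + 1 is an integer, the sum of squares is of the form 2k for an integer k.

2(2t^2 + 2t + 2y^2 + 2y + 1)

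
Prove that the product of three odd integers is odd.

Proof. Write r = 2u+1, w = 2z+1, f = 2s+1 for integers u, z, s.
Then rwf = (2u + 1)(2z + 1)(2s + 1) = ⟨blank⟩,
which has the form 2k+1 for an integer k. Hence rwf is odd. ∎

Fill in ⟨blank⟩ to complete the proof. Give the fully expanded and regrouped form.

(2u + 1)(2z + 1)(2s + 1) = 8suz + 4su + 4sz + 2s + 4uz + 2u + 2z + 1
= 2(4suz + 2su + 2sz + s + 2uz + u + z) + 1.
Since 4suz + 2su + 2sz + s + 2uz + u + z is an integer, the product is of the form 2k+1 for an integer k.

2(4suz + 2su + 2sz + s + 2uz + u + z) + 1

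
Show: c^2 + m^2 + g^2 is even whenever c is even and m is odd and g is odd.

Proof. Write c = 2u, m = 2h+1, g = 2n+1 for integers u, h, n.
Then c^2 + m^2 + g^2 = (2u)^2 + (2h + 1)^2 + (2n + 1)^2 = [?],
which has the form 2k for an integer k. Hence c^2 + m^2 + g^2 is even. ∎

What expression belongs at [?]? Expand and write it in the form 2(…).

2(2h^2 + 2h + 2n^2 + 2n + 2u^2 + 1)

(2u)^2 + (2h + 1)^2 + (2n + 1)^2 = 4h^2 + 4h + 4n^2 + 4n + 4u^2 + 2
= 2(2h^2 + 2h + 2n^2 + 2n + 2u^2 + 1).
Since 2h^2 + 2h + 2n^2 + 2n + 2u^2 + 1 is an integer, the sum of squares is of the form 2k for an integer k.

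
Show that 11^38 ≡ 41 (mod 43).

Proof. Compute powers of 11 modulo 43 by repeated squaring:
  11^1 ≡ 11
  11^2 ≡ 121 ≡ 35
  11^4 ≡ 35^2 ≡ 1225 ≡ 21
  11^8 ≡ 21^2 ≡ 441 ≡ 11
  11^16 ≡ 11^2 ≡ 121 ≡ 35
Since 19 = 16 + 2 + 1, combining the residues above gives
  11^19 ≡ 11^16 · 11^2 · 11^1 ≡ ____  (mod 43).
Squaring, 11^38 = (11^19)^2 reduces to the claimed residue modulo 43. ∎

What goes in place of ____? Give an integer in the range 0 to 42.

Multiply the listed residues: 35 · 35 · 11 = 1225 → 13475.
Reducing modulo 43: 13475 = 313·43 + 16, so 11^19 ≡ 16.

16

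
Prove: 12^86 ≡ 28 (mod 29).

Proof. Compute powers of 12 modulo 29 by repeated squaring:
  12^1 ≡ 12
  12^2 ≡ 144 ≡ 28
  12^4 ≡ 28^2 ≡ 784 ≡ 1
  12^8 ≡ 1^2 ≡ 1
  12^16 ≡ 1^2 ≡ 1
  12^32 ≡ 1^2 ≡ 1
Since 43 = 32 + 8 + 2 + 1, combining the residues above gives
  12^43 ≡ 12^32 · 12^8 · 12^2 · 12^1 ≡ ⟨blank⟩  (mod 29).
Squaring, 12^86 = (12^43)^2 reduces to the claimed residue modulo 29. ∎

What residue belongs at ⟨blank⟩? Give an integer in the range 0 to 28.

Multiply the listed residues: 1 · 1 · 28 · 12 = 1 → 28 → 336.
Reducing modulo 29: 336 = 11·29 + 17, so 12^43 ≡ 17.

17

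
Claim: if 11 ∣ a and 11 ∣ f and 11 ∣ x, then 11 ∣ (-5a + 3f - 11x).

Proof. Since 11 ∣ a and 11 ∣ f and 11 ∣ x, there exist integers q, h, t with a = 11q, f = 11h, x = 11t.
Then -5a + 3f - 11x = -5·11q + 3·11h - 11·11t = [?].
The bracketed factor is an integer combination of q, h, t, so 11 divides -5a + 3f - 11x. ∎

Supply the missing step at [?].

11(3h - 5q - 11t)

Each term has a factor of 11: -5·11q + 3·11h - 11·11t = 11·(3h - 5q - 11t).
Since 3h - 5q - 11t is an integer, 11 ∣ (-5a + 3f - 11x).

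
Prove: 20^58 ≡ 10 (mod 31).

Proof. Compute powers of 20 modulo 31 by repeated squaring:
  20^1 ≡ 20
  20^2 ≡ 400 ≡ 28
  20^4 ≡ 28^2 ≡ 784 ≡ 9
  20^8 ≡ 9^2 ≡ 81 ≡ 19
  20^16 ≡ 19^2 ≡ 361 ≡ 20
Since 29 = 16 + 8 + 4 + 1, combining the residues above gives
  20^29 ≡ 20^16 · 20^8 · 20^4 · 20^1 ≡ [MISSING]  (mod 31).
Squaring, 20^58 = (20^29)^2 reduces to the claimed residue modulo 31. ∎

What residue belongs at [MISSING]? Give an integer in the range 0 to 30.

20^16 · 20^8 · 20^4 · 20^1 ≡ 20 · 19 · 9 · 20 = 68400.
68400 mod 31 = 14, so 20^29 ≡ 14 (mod 31).

14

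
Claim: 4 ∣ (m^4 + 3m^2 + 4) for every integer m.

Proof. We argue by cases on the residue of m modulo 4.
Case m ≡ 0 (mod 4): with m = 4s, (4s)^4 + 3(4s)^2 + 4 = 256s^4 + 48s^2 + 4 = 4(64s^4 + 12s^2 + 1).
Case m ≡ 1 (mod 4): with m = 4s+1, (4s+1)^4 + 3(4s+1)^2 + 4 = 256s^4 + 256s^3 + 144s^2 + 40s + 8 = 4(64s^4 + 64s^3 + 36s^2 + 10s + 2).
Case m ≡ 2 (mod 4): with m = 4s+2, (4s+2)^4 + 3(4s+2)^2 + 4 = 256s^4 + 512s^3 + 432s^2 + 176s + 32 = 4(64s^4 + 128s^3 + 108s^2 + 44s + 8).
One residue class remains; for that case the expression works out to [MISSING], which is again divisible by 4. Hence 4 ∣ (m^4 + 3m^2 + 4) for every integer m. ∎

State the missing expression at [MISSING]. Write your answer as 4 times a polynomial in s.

Only m ≡ 3 (mod 4) is unaccounted for. Put m = 4s+3:
(4s+3)^4 + 3(4s+3)^2 + 4 expands to 256s^4 + 768s^3 + 912s^2 + 504s + 112,
and factoring out 4 leaves 4(64s^4 + 192s^3 + 228s^2 + 126s + 28).

4(64s^4 + 192s^3 + 228s^2 + 126s + 28)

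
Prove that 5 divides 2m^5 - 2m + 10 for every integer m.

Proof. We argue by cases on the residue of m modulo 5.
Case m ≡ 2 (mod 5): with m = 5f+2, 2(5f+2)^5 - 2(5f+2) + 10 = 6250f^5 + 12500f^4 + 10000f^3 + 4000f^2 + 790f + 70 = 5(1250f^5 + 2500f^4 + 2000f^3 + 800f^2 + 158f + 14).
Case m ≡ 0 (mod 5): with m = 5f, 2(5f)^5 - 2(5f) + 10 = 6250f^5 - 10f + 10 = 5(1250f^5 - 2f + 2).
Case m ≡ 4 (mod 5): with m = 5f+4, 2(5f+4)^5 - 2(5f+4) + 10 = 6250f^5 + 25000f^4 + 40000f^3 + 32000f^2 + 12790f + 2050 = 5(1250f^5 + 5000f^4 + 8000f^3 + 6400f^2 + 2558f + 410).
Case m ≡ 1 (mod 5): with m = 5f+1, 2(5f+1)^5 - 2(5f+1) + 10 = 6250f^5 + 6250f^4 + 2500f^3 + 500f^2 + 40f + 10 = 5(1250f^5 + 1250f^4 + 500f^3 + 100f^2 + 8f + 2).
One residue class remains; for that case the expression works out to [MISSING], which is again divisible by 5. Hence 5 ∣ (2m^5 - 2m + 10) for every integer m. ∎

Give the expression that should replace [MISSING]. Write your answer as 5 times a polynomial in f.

Only m ≡ 3 (mod 5) is unaccounted for. Put m = 5f+3:
2(5f+3)^5 - 2(5f+3) + 10 expands to 6250f^5 + 18750f^4 + 22500f^3 + 13500f^2 + 4040f + 490,
and factoring out 5 leaves 5(1250f^5 + 3750f^4 + 4500f^3 + 2700f^2 + 808f + 98).

5(1250f^5 + 3750f^4 + 4500f^3 + 2700f^2 + 808f + 98)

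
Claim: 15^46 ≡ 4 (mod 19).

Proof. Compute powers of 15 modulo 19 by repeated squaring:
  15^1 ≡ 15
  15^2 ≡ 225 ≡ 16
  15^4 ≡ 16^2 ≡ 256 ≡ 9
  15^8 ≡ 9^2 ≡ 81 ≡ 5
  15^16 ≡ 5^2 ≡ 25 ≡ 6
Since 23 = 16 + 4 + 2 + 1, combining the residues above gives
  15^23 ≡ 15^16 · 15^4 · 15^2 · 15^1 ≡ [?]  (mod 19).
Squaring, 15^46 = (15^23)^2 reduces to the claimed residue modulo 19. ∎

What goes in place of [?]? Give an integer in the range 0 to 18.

15^16 · 15^4 · 15^2 · 15^1 ≡ 6 · 9 · 16 · 15 = 12960.
12960 mod 19 = 2, so 15^23 ≡ 2 (mod 19).

2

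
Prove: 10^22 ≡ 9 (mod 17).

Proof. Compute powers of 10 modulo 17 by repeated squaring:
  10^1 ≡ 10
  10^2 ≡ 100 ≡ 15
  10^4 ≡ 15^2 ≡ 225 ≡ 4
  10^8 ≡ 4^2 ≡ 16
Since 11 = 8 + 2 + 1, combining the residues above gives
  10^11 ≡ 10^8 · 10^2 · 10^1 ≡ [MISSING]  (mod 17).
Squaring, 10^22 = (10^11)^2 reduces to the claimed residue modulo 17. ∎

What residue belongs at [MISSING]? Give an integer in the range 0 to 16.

Multiply the listed residues: 16 · 15 · 10 = 240 → 2400.
Reducing modulo 17: 2400 = 141·17 + 3, so 10^11 ≡ 3.

3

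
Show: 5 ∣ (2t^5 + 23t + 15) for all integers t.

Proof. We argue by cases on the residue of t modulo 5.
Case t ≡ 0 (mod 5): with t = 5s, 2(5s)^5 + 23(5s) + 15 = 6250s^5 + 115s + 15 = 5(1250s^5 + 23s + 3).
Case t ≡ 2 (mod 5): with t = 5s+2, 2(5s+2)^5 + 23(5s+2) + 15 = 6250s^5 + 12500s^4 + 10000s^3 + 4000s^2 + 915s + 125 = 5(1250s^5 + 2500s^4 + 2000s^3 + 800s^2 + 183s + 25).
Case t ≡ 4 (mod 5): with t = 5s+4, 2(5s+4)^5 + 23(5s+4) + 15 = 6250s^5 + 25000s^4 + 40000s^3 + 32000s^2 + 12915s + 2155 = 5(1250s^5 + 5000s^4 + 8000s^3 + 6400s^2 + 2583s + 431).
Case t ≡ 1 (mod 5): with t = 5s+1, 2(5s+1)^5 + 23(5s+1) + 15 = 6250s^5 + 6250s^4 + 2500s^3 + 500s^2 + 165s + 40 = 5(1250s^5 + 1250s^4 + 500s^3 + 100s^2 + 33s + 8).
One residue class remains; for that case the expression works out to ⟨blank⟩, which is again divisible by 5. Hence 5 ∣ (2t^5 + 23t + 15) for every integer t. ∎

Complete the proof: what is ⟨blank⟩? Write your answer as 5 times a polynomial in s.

5(1250s^5 + 3750s^4 + 4500s^3 + 2700s^2 + 833s + 114)

The residues treated are {0, 2, 4, 1}, so the missing case is t ≡ 3 (mod 5); write t = 5s+3.
Then 2(5s+3)^5 + 23(5s+3) + 15 = 6250s^5 + 18750s^4 + 22500s^3 + 13500s^2 + 4165s + 570 = 5(1250s^5 + 3750s^4 + 4500s^3 + 2700s^2 + 833s + 114).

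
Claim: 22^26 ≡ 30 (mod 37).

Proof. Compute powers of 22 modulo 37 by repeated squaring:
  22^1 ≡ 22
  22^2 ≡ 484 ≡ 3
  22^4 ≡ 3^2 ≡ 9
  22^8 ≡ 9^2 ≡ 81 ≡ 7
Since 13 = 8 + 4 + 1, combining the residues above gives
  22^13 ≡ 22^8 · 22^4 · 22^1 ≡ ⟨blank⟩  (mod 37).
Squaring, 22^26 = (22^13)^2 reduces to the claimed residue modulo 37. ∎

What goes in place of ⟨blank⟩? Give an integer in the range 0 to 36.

22^8 · 22^4 · 22^1 ≡ 7 · 9 · 22 = 1386.
1386 mod 37 = 17, so 22^13 ≡ 17 (mod 37).

17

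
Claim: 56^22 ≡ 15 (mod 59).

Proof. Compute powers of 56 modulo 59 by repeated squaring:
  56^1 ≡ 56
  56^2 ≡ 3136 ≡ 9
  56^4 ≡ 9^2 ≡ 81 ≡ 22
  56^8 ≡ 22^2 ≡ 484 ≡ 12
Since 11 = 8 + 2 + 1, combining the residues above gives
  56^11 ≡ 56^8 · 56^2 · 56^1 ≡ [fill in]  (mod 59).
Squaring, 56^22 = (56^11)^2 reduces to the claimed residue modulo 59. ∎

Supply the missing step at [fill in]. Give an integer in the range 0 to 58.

56^8 · 56^2 · 56^1 ≡ 12 · 9 · 56 = 6048.
6048 mod 59 = 30, so 56^11 ≡ 30 (mod 59).

30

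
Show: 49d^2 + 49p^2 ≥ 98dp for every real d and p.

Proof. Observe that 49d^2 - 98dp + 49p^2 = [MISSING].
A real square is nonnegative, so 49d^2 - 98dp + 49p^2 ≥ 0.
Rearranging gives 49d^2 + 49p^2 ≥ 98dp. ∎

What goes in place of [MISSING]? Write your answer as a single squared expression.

The leading and trailing coefficients are 7^2 and 7^2, and 98 = 2·7·7, so the trinomial is (7d - 7p)^2.
Hence 49d^2 - 98dp + 49p^2 ≥ 0.

(7d - 7p)^2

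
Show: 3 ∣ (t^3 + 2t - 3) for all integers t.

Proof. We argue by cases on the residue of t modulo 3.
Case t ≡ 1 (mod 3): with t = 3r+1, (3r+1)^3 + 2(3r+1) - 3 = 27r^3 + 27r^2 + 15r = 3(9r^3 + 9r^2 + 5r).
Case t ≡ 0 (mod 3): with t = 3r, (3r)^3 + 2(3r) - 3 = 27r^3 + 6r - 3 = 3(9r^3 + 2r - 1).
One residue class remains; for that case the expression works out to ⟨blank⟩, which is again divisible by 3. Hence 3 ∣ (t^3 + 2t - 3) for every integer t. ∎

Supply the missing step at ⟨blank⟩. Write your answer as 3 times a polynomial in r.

3(9r^3 + 18r^2 + 14r + 3)

The residues treated are {1, 0}, so the missing case is t ≡ 2 (mod 3); write t = 3r+2.
Then (3r+2)^3 + 2(3r+2) - 3 = 27r^3 + 54r^2 + 42r + 9 = 3(9r^3 + 18r^2 + 14r + 3).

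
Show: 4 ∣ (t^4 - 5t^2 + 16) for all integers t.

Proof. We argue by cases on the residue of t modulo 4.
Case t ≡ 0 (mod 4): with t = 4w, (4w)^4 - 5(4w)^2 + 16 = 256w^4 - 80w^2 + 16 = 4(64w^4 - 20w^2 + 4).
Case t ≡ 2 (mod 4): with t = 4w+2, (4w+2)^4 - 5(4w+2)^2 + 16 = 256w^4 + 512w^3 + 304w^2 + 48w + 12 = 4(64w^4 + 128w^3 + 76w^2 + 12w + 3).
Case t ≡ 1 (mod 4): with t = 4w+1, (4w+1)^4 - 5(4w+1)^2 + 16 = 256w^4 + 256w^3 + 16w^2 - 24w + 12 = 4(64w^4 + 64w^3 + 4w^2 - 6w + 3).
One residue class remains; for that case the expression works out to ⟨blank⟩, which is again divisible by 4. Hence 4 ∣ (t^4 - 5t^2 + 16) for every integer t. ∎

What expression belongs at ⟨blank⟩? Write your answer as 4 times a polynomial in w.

The residues treated are {0, 2, 1}, so the missing case is t ≡ 3 (mod 4); write t = 4w+3.
Then (4w+3)^4 - 5(4w+3)^2 + 16 = 256w^4 + 768w^3 + 784w^2 + 312w + 52 = 4(64w^4 + 192w^3 + 196w^2 + 78w + 13).

4(64w^4 + 192w^3 + 196w^2 + 78w + 13)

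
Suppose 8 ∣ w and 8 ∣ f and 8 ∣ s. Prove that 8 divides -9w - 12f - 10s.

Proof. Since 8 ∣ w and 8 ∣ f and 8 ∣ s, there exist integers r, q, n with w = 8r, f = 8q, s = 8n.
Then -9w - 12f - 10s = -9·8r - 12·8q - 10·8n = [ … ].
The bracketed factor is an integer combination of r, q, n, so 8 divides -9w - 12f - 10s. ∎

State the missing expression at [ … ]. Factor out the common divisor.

8(-10n - 12q - 9r)

Each term has a factor of 8: -9·8r - 12·8q - 10·8n = 8·(-10n - 12q - 9r).
Since -10n - 12q - 9r is an integer, 8 ∣ (-9w - 12f - 10s).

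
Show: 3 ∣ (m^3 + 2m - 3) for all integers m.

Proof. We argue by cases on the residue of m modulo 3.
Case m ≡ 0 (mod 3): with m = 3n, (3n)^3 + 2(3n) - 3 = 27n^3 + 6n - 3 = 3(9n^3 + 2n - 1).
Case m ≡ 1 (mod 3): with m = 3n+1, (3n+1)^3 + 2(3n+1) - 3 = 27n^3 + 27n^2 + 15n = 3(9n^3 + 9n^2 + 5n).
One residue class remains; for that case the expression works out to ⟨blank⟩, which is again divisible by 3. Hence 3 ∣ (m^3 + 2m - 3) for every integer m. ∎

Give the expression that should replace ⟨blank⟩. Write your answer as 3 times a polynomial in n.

3(9n^3 + 18n^2 + 14n + 3)

Only m ≡ 2 (mod 3) is unaccounted for. Put m = 3n+2:
(3n+2)^3 + 2(3n+2) - 3 expands to 27n^3 + 54n^2 + 42n + 9,
and factoring out 3 leaves 3(9n^3 + 18n^2 + 14n + 3).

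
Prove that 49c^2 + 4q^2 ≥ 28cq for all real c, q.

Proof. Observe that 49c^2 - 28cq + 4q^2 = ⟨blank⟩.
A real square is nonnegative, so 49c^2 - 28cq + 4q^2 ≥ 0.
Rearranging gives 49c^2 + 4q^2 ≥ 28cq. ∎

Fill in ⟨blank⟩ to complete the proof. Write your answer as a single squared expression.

(7c - 2q)^2

The leading and trailing coefficients are 7^2 and 2^2, and 28 = 2·7·2, so the trinomial is (7c - 2q)^2.
Hence 49c^2 - 28cq + 4q^2 ≥ 0.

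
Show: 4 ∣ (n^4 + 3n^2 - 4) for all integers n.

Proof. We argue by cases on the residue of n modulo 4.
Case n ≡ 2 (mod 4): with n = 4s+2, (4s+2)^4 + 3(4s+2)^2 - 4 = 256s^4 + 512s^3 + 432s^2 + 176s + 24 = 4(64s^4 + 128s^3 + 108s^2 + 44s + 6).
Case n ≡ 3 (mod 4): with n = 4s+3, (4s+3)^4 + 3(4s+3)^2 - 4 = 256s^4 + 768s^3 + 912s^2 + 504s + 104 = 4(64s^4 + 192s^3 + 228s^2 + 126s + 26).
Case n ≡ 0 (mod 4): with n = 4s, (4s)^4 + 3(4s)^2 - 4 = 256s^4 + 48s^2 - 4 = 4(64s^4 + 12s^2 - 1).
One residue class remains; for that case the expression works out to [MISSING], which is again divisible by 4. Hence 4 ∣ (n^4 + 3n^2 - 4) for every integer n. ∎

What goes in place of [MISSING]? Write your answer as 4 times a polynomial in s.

The residues treated are {2, 3, 0}, so the missing case is n ≡ 1 (mod 4); write n = 4s+1.
Then (4s+1)^4 + 3(4s+1)^2 - 4 = 256s^4 + 256s^3 + 144s^2 + 40s = 4(64s^4 + 64s^3 + 36s^2 + 10s).

4(64s^4 + 64s^3 + 36s^2 + 10s)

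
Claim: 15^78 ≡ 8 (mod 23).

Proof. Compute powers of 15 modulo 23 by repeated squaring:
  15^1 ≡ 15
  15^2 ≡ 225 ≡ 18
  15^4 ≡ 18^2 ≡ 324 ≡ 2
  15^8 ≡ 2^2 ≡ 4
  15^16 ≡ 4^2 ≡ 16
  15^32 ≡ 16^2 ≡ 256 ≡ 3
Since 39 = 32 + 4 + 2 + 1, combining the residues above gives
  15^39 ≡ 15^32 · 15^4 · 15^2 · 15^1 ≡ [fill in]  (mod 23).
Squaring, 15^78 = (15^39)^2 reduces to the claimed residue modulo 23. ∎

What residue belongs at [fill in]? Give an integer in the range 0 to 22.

Multiply the listed residues: 3 · 2 · 18 · 15 = 6 → 108 → 1620.
Reducing modulo 23: 1620 = 70·23 + 10, so 15^39 ≡ 10.

10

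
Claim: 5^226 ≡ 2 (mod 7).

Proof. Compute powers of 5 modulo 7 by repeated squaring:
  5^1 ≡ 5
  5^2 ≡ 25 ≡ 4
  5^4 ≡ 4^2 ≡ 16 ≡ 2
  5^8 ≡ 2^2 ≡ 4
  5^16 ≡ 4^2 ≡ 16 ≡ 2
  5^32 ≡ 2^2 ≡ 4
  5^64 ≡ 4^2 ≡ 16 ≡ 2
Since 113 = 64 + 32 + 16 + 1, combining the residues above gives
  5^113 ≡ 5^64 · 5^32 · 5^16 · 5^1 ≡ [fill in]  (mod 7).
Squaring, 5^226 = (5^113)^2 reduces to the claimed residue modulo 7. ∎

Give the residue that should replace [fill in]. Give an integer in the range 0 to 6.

Multiply the listed residues: 2 · 4 · 2 · 5 = 8 → 16 → 80.
Reducing modulo 7: 80 = 11·7 + 3, so 5^113 ≡ 3.

3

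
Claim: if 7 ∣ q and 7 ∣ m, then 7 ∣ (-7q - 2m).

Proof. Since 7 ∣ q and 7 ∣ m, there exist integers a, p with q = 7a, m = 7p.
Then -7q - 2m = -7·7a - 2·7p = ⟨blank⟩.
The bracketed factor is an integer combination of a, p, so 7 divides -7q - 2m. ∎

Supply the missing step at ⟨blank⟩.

Pull the common 7 out of every term: -7·7a - 2·7p = 7(-7a - 2p).
-7a - 2p is an integer, which exhibits the divisibility.

7(-7a - 2p)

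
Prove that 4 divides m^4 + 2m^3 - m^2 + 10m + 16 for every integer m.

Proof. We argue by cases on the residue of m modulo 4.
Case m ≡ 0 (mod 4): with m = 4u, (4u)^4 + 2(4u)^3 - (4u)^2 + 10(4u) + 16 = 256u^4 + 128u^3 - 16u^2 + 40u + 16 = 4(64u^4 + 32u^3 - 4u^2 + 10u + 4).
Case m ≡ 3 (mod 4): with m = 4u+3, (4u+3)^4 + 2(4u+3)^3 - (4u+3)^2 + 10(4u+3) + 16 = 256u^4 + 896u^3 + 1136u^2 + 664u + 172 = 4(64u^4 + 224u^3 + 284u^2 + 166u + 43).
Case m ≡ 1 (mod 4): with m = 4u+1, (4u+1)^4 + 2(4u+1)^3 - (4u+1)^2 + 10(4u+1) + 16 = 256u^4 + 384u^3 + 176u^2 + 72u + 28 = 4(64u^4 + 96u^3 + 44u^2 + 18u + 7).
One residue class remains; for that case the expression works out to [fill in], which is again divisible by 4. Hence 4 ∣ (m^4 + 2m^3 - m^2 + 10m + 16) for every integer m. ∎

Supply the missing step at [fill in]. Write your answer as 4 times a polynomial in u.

4(64u^4 + 160u^3 + 140u^2 + 62u + 16)

Only m ≡ 2 (mod 4) is unaccounted for. Put m = 4u+2:
(4u+2)^4 + 2(4u+2)^3 - (4u+2)^2 + 10(4u+2) + 16 expands to 256u^4 + 640u^3 + 560u^2 + 248u + 64,
and factoring out 4 leaves 4(64u^4 + 160u^3 + 140u^2 + 62u + 16).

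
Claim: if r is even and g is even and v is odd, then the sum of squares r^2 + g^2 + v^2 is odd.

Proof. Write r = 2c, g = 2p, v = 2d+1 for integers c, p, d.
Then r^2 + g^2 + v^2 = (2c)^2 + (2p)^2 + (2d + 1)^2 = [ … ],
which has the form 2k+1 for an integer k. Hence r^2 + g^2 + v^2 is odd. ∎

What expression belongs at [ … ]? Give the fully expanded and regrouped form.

2(2c^2 + 2d^2 + 2d + 2p^2) + 1

(2c)^2 + (2p)^2 + (2d + 1)^2 = 4c^2 + 4d^2 + 4d + 4p^2 + 1
= 2(2c^2 + 2d^2 + 2d + 2p^2) + 1.
Since 2c^2 + 2d^2 + 2d + 2p^2 is an integer, the sum of squares is of the form 2k+1 for an integer k.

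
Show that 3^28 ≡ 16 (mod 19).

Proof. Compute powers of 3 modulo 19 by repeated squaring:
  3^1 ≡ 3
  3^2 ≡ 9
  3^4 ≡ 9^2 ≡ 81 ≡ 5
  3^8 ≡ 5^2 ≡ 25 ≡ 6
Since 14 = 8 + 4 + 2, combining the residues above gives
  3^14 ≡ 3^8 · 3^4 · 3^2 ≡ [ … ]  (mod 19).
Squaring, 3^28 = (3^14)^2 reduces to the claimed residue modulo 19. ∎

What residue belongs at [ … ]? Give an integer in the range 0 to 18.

Multiply the listed residues: 6 · 5 · 9 = 30 → 270.
Reducing modulo 19: 270 = 14·19 + 4, so 3^14 ≡ 4.

4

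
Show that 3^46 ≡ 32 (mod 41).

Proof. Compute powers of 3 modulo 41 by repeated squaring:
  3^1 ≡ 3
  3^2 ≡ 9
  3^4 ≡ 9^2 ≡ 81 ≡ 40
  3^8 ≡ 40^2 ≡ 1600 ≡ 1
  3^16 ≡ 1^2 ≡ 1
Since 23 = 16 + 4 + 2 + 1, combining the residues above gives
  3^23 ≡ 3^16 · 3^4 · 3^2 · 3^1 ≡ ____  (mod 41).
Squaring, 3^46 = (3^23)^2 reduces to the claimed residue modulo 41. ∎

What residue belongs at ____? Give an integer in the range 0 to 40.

Multiply the listed residues: 1 · 40 · 9 · 3 = 40 → 360 → 1080.
Reducing modulo 41: 1080 = 26·41 + 14, so 3^23 ≡ 14.

14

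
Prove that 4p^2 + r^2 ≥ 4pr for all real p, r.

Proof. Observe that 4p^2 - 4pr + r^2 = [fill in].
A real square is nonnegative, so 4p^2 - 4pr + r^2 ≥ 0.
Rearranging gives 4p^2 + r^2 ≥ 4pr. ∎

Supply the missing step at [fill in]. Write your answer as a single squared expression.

(2p - r)^2

The leading and trailing coefficients are 2^2 and 1^2, and 4 = 2·2·1, so the trinomial is (2p - r)^2.
Hence 4p^2 - 4pr + r^2 ≥ 0.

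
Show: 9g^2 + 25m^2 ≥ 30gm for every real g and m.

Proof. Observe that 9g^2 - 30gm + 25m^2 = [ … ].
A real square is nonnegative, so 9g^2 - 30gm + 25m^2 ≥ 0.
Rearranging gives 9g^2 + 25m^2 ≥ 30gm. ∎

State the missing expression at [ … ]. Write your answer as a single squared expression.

(3g - 5m)^2

9g^2 - 30gm + 25m^2 is a perfect-square trinomial: the outer terms are (3g)^2 and (5m)^2, and the cross term is -2·3g·5m.
So 9g^2 - 30gm + 25m^2 = (3g - 5m)^2 ≥ 0.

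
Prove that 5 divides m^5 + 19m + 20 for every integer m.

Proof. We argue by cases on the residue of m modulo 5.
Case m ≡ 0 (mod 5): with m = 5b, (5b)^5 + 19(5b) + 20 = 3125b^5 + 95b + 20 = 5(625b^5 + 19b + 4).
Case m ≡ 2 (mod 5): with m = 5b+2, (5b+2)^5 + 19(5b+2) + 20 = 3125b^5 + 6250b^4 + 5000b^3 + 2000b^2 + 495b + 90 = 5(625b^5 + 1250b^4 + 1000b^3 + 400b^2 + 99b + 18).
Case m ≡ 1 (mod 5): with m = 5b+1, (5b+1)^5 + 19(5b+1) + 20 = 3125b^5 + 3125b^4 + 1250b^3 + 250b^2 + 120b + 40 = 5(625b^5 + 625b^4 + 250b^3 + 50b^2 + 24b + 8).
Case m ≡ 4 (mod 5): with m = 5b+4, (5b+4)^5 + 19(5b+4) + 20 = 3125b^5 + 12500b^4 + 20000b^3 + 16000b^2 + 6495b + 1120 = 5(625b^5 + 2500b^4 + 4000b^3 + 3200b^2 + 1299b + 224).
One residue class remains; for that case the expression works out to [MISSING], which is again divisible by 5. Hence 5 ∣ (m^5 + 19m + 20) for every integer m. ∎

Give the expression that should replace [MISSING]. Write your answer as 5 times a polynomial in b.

5(625b^5 + 1875b^4 + 2250b^3 + 1350b^2 + 424b + 64)

Only m ≡ 3 (mod 5) is unaccounted for. Put m = 5b+3:
(5b+3)^5 + 19(5b+3) + 20 expands to 3125b^5 + 9375b^4 + 11250b^3 + 6750b^2 + 2120b + 320,
and factoring out 5 leaves 5(625b^5 + 1875b^4 + 2250b^3 + 1350b^2 + 424b + 64).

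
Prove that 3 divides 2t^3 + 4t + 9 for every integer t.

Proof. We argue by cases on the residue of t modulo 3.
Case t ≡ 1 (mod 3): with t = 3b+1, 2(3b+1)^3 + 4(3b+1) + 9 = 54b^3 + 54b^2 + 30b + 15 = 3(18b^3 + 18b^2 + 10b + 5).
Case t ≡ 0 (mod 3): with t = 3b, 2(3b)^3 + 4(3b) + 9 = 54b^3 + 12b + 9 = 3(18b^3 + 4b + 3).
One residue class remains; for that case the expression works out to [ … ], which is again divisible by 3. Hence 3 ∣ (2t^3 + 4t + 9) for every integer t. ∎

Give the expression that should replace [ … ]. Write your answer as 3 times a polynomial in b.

3(18b^3 + 36b^2 + 28b + 11)

Only t ≡ 2 (mod 3) is unaccounted for. Put t = 3b+2:
2(3b+2)^3 + 4(3b+2) + 9 expands to 54b^3 + 108b^2 + 84b + 33,
and factoring out 3 leaves 3(18b^3 + 36b^2 + 28b + 11).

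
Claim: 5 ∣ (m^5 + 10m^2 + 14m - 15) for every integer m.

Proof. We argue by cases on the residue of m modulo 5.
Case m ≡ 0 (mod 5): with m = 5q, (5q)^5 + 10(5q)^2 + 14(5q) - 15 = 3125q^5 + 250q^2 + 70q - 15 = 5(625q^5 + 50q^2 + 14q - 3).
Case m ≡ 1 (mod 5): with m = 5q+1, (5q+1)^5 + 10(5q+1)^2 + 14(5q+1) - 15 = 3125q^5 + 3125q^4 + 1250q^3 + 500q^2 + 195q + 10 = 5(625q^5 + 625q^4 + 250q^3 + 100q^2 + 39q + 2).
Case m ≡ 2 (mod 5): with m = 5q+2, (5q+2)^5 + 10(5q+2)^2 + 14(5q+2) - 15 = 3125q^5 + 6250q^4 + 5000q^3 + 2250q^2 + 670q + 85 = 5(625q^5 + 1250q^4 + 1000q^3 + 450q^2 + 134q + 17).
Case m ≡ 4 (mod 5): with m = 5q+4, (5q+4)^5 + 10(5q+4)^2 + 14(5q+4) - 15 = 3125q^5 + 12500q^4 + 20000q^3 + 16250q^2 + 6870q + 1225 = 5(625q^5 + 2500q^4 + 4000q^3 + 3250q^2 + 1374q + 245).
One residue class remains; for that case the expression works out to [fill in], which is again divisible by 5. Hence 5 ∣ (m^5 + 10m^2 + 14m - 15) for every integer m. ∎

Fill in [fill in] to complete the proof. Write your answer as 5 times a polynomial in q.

5(625q^5 + 1875q^4 + 2250q^3 + 1400q^2 + 479q + 72)

The residues treated are {0, 1, 2, 4}, so the missing case is m ≡ 3 (mod 5); write m = 5q+3.
Then (5q+3)^5 + 10(5q+3)^2 + 14(5q+3) - 15 = 3125q^5 + 9375q^4 + 11250q^3 + 7000q^2 + 2395q + 360 = 5(625q^5 + 1875q^4 + 2250q^3 + 1400q^2 + 479q + 72).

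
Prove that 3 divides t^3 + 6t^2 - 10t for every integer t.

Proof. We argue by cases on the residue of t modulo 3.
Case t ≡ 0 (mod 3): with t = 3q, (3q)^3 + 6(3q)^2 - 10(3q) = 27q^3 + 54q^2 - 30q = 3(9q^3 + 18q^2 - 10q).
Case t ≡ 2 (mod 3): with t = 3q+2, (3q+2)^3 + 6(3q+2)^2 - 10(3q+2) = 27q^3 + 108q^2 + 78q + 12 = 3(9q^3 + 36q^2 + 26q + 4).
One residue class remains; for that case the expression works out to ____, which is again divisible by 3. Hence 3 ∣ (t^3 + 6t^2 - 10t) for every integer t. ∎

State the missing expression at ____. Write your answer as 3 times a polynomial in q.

Only t ≡ 1 (mod 3) is unaccounted for. Put t = 3q+1:
(3q+1)^3 + 6(3q+1)^2 - 10(3q+1) expands to 27q^3 + 81q^2 + 15q - 3,
and factoring out 3 leaves 3(9q^3 + 27q^2 + 5q - 1).

3(9q^3 + 27q^2 + 5q - 1)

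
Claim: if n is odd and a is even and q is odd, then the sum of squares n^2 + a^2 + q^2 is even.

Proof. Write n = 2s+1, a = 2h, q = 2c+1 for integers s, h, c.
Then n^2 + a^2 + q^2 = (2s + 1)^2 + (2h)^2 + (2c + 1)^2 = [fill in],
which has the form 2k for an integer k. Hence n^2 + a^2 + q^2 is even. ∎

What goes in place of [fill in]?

(2s + 1)^2 + (2h)^2 + (2c + 1)^2 = 4c^2 + 4c + 4h^2 + 4s^2 + 4s + 2
= 2(2c^2 + 2c + 2h^2 + 2s^2 + 2s + 1).
Since 2c^2 + 2c + 2h^2 + 2s^2 + 2s + 1 is an integer, the sum of squares is of the form 2k for an integer k.

2(2c^2 + 2c + 2h^2 + 2s^2 + 2s + 1)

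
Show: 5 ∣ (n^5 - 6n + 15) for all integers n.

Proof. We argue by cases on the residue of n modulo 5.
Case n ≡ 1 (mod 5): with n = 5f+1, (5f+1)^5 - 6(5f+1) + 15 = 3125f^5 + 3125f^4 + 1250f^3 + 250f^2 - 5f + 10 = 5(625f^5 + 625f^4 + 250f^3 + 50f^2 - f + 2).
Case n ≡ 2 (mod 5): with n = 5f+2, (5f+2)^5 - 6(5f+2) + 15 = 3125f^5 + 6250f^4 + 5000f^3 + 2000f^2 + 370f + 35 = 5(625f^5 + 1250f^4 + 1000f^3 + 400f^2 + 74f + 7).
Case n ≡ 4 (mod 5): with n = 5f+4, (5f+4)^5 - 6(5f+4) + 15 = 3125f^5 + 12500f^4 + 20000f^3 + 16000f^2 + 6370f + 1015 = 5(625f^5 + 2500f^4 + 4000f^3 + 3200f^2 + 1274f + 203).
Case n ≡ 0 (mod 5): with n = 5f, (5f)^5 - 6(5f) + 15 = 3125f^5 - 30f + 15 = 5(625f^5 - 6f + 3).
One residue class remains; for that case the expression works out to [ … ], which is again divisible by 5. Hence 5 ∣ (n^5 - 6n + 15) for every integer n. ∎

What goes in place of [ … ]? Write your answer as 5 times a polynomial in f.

The residues treated are {1, 2, 4, 0}, so the missing case is n ≡ 3 (mod 5); write n = 5f+3.
Then (5f+3)^5 - 6(5f+3) + 15 = 3125f^5 + 9375f^4 + 11250f^3 + 6750f^2 + 1995f + 240 = 5(625f^5 + 1875f^4 + 2250f^3 + 1350f^2 + 399f + 48).

5(625f^5 + 1875f^4 + 2250f^3 + 1350f^2 + 399f + 48)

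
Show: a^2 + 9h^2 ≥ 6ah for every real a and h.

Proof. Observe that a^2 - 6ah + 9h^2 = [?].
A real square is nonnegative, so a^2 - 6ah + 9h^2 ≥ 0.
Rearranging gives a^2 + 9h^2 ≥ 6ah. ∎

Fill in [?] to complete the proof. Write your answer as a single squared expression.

(a - 3h)^2

The leading and trailing coefficients are 1^2 and 3^2, and 6 = 2·1·3, so the trinomial is (a - 3h)^2.
Hence a^2 - 6ah + 9h^2 ≥ 0.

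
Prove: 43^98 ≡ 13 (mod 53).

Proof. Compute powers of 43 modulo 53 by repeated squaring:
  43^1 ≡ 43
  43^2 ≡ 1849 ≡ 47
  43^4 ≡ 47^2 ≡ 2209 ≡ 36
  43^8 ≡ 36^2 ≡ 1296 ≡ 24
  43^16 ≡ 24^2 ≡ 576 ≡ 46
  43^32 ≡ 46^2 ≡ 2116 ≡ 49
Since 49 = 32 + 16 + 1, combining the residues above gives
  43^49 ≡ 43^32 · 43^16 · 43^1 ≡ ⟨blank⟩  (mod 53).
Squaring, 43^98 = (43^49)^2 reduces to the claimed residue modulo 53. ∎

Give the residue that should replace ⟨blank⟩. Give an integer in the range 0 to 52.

38

Multiply the listed residues: 49 · 46 · 43 = 2254 → 96922.
Reducing modulo 53: 96922 = 1828·53 + 38, so 43^49 ≡ 38.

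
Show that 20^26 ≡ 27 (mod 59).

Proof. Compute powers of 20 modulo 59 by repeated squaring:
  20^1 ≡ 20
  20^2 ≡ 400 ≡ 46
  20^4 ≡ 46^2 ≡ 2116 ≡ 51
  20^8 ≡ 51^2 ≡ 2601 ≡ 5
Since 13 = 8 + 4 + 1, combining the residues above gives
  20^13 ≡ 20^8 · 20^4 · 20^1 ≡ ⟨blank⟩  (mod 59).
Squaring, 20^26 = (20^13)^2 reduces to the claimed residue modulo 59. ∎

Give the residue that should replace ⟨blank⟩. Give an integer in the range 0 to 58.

Multiply the listed residues: 5 · 51 · 20 = 255 → 5100.
Reducing modulo 59: 5100 = 86·59 + 26, so 20^13 ≡ 26.

26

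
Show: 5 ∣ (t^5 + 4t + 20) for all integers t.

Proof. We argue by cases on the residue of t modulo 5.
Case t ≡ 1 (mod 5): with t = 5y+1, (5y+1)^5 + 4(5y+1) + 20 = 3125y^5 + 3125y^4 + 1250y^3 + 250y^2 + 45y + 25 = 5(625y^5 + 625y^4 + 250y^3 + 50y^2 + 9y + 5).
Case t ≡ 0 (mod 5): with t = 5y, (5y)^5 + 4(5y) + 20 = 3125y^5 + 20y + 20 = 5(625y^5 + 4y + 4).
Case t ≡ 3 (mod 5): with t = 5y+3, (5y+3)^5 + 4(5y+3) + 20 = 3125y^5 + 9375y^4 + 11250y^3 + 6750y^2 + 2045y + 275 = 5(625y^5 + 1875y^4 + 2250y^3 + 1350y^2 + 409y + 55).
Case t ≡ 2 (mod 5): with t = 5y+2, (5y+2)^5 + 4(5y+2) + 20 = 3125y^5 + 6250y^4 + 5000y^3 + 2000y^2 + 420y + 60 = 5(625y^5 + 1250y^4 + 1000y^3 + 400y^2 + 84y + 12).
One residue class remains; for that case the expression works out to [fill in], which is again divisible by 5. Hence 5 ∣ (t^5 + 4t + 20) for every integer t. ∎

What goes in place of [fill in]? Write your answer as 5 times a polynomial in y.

Only t ≡ 4 (mod 5) is unaccounted for. Put t = 5y+4:
(5y+4)^5 + 4(5y+4) + 20 expands to 3125y^5 + 12500y^4 + 20000y^3 + 16000y^2 + 6420y + 1060,
and factoring out 5 leaves 5(625y^5 + 2500y^4 + 4000y^3 + 3200y^2 + 1284y + 212).

5(625y^5 + 2500y^4 + 4000y^3 + 3200y^2 + 1284y + 212)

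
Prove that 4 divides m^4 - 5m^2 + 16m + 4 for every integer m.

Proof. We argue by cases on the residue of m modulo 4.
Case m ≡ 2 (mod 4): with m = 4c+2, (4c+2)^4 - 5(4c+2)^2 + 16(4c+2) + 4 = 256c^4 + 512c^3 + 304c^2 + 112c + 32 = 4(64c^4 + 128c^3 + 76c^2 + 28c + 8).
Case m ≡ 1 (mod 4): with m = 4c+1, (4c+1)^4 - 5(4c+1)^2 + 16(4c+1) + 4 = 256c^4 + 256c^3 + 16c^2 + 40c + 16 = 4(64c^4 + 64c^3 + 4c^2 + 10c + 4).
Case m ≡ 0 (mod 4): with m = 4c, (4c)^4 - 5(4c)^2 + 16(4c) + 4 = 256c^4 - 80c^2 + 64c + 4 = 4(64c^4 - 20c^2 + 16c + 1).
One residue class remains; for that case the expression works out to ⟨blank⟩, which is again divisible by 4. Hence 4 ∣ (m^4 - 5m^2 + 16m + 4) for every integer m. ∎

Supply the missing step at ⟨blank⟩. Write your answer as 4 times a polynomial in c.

4(64c^4 + 192c^3 + 196c^2 + 94c + 22)

The residues treated are {2, 1, 0}, so the missing case is m ≡ 3 (mod 4); write m = 4c+3.
Then (4c+3)^4 - 5(4c+3)^2 + 16(4c+3) + 4 = 256c^4 + 768c^3 + 784c^2 + 376c + 88 = 4(64c^4 + 192c^3 + 196c^2 + 94c + 22).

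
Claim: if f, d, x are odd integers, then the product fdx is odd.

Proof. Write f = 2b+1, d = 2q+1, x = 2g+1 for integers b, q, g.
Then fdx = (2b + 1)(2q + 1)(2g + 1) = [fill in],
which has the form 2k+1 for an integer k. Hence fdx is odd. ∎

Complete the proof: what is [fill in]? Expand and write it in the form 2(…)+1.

2(4bgq + 2bg + 2bq + b + 2gq + g + q) + 1

Expanding: (2b + 1)(2q + 1)(2g + 1) = 8bgq + 4bg + 4bq + 2b + 4gq + 2g + 2q + 1.
Every term except the constant is even, so this is 2(4bgq + 2bg + 2bq + b + 2gq + g + q) + 1,
and 4bgq + 2bg + 2bq + b + 2gq + g + q ∈ ℤ gives the required form.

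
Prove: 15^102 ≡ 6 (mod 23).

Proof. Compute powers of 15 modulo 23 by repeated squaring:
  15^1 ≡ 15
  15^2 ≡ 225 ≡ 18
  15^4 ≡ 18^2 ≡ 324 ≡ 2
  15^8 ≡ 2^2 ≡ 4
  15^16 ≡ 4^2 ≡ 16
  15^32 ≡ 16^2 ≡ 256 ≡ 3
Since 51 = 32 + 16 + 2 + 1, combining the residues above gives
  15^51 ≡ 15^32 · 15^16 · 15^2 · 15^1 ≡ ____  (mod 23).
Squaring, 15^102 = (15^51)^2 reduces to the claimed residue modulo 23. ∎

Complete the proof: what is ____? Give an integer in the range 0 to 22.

11

Multiply the listed residues: 3 · 16 · 18 · 15 = 48 → 864 → 12960.
Reducing modulo 23: 12960 = 563·23 + 11, so 15^51 ≡ 11.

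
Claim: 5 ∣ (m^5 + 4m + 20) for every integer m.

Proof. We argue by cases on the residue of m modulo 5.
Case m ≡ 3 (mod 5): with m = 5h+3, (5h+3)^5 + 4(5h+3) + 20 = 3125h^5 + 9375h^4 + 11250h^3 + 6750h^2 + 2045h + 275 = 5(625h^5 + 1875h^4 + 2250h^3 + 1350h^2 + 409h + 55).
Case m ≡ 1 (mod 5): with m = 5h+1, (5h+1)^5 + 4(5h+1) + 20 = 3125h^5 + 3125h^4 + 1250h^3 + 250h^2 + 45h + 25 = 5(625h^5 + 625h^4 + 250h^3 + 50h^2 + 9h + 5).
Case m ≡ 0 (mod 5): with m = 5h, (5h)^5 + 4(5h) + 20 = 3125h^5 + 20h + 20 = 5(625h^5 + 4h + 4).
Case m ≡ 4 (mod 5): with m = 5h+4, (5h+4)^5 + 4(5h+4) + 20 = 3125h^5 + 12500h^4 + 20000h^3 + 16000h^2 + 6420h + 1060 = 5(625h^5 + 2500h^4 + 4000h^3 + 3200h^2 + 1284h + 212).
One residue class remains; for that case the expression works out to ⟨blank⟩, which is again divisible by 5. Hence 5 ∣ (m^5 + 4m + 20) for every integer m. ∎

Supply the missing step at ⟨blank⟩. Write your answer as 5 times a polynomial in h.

The residues treated are {3, 1, 0, 4}, so the missing case is m ≡ 2 (mod 5); write m = 5h+2.
Then (5h+2)^5 + 4(5h+2) + 20 = 3125h^5 + 6250h^4 + 5000h^3 + 2000h^2 + 420h + 60 = 5(625h^5 + 1250h^4 + 1000h^3 + 400h^2 + 84h + 12).

5(625h^5 + 1250h^4 + 1000h^3 + 400h^2 + 84h + 12)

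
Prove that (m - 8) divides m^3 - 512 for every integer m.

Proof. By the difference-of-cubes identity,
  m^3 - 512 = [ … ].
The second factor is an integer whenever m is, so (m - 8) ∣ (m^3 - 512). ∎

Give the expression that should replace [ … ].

a^3 - b^3 = (a - b)(a^2 + ab + b^2). With a = m, b = 8:
m^3 - 512 = (m - 8)(m^2 + 8m + 64).

(m - 8)(m^2 + 8m + 64)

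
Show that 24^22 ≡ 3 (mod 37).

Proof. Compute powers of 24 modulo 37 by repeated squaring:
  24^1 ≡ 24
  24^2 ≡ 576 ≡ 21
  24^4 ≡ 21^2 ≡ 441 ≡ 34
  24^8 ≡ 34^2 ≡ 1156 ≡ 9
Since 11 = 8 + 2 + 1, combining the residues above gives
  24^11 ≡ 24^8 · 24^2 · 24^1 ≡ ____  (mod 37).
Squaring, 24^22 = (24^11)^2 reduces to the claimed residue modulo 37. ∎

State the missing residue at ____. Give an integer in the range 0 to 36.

22

Multiply the listed residues: 9 · 21 · 24 = 189 → 4536.
Reducing modulo 37: 4536 = 122·37 + 22, so 24^11 ≡ 22.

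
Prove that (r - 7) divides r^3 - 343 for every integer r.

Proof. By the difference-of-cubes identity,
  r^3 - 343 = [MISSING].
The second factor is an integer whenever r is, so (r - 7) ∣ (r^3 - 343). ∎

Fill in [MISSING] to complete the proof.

Polynomial division of r^3 - 343 by r - 7 leaves remainder 0 and quotient r^2 + 7r + 49.
Hence r^3 - 343 = (r - 7)(r^2 + 7r + 49).

(r - 7)(r^2 + 7r + 49)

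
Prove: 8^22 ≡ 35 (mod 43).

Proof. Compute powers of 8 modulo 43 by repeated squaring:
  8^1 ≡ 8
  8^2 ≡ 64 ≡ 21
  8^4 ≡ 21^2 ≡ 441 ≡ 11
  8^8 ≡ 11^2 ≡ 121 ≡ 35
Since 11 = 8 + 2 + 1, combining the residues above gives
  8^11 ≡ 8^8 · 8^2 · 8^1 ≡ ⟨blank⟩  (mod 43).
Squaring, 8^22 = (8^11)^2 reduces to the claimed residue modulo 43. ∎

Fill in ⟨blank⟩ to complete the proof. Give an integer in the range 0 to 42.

32

8^8 · 8^2 · 8^1 ≡ 35 · 21 · 8 = 5880.
5880 mod 43 = 32, so 8^11 ≡ 32 (mod 43).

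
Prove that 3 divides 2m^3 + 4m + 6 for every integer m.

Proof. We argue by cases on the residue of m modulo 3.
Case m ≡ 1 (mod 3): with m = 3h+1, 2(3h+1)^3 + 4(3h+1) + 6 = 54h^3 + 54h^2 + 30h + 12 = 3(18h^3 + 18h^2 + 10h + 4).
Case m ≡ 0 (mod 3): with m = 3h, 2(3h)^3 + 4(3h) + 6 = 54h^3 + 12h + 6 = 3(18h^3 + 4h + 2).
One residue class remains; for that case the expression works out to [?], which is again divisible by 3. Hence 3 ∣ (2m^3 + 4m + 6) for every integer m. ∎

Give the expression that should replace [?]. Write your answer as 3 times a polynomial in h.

Only m ≡ 2 (mod 3) is unaccounted for. Put m = 3h+2:
2(3h+2)^3 + 4(3h+2) + 6 expands to 54h^3 + 108h^2 + 84h + 30,
and factoring out 3 leaves 3(18h^3 + 36h^2 + 28h + 10).

3(18h^3 + 36h^2 + 28h + 10)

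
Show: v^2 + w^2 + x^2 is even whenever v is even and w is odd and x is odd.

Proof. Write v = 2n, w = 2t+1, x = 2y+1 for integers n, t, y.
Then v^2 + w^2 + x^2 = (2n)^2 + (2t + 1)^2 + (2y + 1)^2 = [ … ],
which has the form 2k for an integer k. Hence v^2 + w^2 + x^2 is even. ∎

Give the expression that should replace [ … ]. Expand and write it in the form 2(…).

(2n)^2 + (2t + 1)^2 + (2y + 1)^2 = 4n^2 + 4t^2 + 4t + 4y^2 + 4y + 2
= 2(2n^2 + 2t^2 + 2t + 2y^2 + 2y + 1).
Since 2n^2 + 2t^2 + 2t + 2y^2 + 2y + 1 is an integer, the sum of squares is of the form 2k for an integer k.

2(2n^2 + 2t^2 + 2t + 2y^2 + 2y + 1)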